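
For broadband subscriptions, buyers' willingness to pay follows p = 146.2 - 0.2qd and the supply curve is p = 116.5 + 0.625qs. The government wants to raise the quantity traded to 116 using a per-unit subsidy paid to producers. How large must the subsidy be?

Required subsidy s = 66 per unit

At q = 116, from the demand curve buyers pay pb = 146.2 − 0.2·116 = 123; from the supply curve sellers need ps = 116.5 + 0.625·116 = 189.
The subsidy must fill the gap: s = ps − pb = 189 − 123 = 66.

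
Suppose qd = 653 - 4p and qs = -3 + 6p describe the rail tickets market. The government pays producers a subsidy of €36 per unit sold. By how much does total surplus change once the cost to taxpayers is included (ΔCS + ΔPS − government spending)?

Pre-subsidy: 653 - 4p = -3 + 6p gives p* = 65.6, q* = 390.6.
With the subsidy, sellers receive ps = pb + 36 for each unit, where pb is the price buyers pay.
Supply in terms of pb becomes qs = -3 + 6(pb + 36) = 213 + 6pb. Setting this equal to demand: 653 - 4pb = 213 + 6pb, so pb = 44.
Sellers receive ps = 44 + 36 = 80; q' = 653 − 4·44 = 477.
ΔCS = ½(390.6 + 477)(65.6 − 44) = 9370.08; ΔPS = ½(390.6 + 477)(80 − 65.6) = 6246.72.
Government spending = 36 × 477 = 17172.
Net change = 9370.08 + 6246.72 − 17172 = -1555.2. The loss equals the DWL triangle ½·36·86.4.

Net change in total surplus = -€1555.2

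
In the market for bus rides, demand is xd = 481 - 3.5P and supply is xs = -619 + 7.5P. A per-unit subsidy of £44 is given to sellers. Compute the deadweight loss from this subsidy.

Pre-subsidy: 481 - 3.5P = -619 + 7.5P gives P* = 100, x* = 131.
With the subsidy, sellers receive Ps = Pb + 44 for each unit, where Pb is the price buyers pay.
Supply in terms of Pb becomes xs = -619 + 7.5(Pb + 44) = -289 + 7.5Pb. Setting this equal to demand: 481 - 3.5Pb = -289 + 7.5Pb, so Pb = 70.
Sellers receive Ps = 70 + 44 = 114; x' = 481 − 3.5·70 = 236.
The subsidy expands output by 236 − 131 = 105 past the efficient level; on those units the gap between marginal cost and willingness to pay runs from 0 up to 44.
DWL = ½ × 44 × 105 = 2310.

Deadweight loss = £2310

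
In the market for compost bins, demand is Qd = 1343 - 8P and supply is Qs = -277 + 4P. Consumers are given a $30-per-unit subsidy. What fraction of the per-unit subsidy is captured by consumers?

Pre-subsidy: 1343 - 8P = -277 + 4P gives P* = 135, Q* = 263.
With the rebate, buyers effectively pay Pb = Ps − 30, where Ps is the price sellers receive.
Demand in terms of Ps becomes Qd = 1343 − 8(Ps − 30) = 1583 - 8Ps. Setting this equal to supply: 1583 - 8Ps = -277 + 4Ps, so Ps = 155.
Buyers pay Pb = 155 − 30 = 125; Q' = -277 + 4·155 = 343.
Buyers' price falls by P* − Pb = 135 − 125 = 10; sellers' price rises by Ps − P* = 155 − 135 = 20.
So consumers capture 10/30 = 1/3 of each unit of subsidy.

Consumer share = 1/3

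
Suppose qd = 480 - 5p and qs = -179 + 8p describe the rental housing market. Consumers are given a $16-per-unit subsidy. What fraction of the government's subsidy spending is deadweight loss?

DWL / government spending = 64/717

Pre-subsidy: 480 - 5p = -179 + 8p gives p* = 659/13, q* = 2945/13.
With the rebate, buyers effectively pay pb = ps − 16, where ps is the price sellers receive.
Demand in terms of ps becomes qd = 480 − 5(ps − 16) = 560 - 5ps. Setting this equal to supply: 560 - 5ps = -179 + 8ps, so ps = 739/13.
Buyers pay pb = 739/13 − 16 = 531/13; q' = -179 + 8·(739/13) = 3585/13.
ΔCS = ½(2945/13 + 3585/13)(659/13 − 531/13) = 417920/169; ΔPS = ½(2945/13 + 3585/13)(739/13 − 659/13) = 261200/169.
Government spending = 16 × 3585/13 = 57360/13.
DWL = ½ × 16 × (3585/13 − 2945/13) = 5120/13; fraction = (5120/13) / (57360/13) = 64/717.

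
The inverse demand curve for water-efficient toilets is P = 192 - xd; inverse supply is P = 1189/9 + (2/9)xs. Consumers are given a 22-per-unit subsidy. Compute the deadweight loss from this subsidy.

Deadweight loss = 198

Pre-subsidy: 192 - x = 1189/9 + (2/9)x gives x* = 49 and P* = 143.
With the rebate, buyers effectively pay Pb = Ps − 22, where Ps is the price sellers receive.
On the curves, Pb = 192 - x and Ps = 1189/9 + (2/9)x; the wedge Ps − Pb = 22 gives 1189/9 + (2/9)x − (192 - x) = 22, so x' = 67.
Then Pb = 192 − 1·67 = 125 and Ps = 1189/9 + (2/9)·67 = 147.
The subsidy expands output by 67 − 49 = 18 past the efficient level; on those units the gap between marginal cost and willingness to pay runs from 0 up to 22.
DWL = ½ × 22 × 18 = 198.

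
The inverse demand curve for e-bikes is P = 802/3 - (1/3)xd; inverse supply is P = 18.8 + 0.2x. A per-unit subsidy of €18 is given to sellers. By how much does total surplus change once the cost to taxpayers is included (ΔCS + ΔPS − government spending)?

Pre-subsidy: 802/3 - (1/3)x = 18.8 + 0.2x gives x* = 466 and P* = 112.
With the subsidy, sellers receive Ps = Pb + 18 for each unit, where Pb is the price buyers pay.
On the curves, Pb = 802/3 - (1/3)x and Ps = 18.8 + 0.2x; the wedge Ps − Pb = 18 gives 18.8 + 0.2x − (802/3 - (1/3)x) = 18, so x' = 499.75.
Then Pb = 802/3 − (1/3)·499.75 = 100.75 and Ps = 18.8 + 0.2·499.75 = 118.75.
ΔCS = ½(466 + 499.75)(112 − 100.75) = 5432.34375; ΔPS = ½(466 + 499.75)(118.75 − 112) = 3259.40625.
Government spending = 18 × 499.75 = 8995.5.
Net change = 5432.34375 + 3259.40625 − 8995.5 = -303.75. The loss equals the DWL triangle ½·18·33.75.

Net change in total surplus = -€303.75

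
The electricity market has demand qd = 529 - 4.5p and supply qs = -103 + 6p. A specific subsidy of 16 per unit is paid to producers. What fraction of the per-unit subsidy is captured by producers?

Pre-subsidy: 529 - 4.5p = -103 + 6p gives p* = 1264/21, q* = 1807/7.
With the subsidy, sellers receive ps = pb + 16 for each unit, where pb is the price buyers pay.
Supply in terms of pb becomes qs = -103 + 6(pb + 16) = -7 + 6pb. Setting this equal to demand: 529 - 4.5pb = -7 + 6pb, so pb = 1072/21.
Sellers receive ps = 1072/21 + 16 = 1408/21; q' = 529 − 4.5·(1072/21) = 2095/7.
Buyers' price falls by p* − pb = 1264/21 − 1072/21 = 64/7; sellers' price rises by ps − p* = 1408/21 − 1264/21 = 48/7.
So producers capture (48/7)/16 = 3/7 of each unit of subsidy.

Producer share = 3/7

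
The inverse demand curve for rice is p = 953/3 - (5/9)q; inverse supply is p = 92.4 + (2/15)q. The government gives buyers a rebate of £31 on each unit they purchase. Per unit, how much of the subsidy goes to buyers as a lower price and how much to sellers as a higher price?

Buyers gain £25 per unit; sellers gain £6 per unit

Pre-subsidy: 953/3 - (5/9)q = 92.4 + (2/15)q gives q* = 327 and p* = 136.
With the rebate, buyers effectively pay pb = ps − 31, where ps is the price sellers receive.
On the curves, pb = 953/3 - (5/9)q and ps = 92.4 + (2/15)q; the wedge ps − pb = 31 gives 92.4 + (2/15)q − (953/3 - (5/9)q) = 31, so q' = 372.
Then pb = 953/3 − (5/9)·372 = 111 and ps = 92.4 + (2/15)·372 = 142.
Buyers' price falls by p* − pb = 136 − 111 = 25; sellers' price rises by ps − p* = 142 − 136 = 6.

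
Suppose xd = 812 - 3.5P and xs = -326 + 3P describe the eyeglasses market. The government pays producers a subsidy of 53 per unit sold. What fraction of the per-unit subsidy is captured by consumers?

Pre-subsidy: 812 - 3.5P = -326 + 3P gives P* = 2276/13, x* = 2590/13.
With the subsidy, sellers receive Ps = Pb + 53 for each unit, where Pb is the price buyers pay.
Supply in terms of Pb becomes xs = -326 + 3(Pb + 53) = -167 + 3Pb. Setting this equal to demand: 812 - 3.5Pb = -167 + 3Pb, so Pb = 1958/13.
Sellers receive Ps = 1958/13 + 53 = 2647/13; x' = 812 − 3.5·(1958/13) = 3703/13.
Buyers' price falls by P* − Pb = 2276/13 − 1958/13 = 318/13; sellers' price rises by Ps − P* = 2647/13 − 2276/13 = 371/13.
So consumers capture (318/13)/53 = 6/13 of each unit of subsidy.

Consumer share = 6/13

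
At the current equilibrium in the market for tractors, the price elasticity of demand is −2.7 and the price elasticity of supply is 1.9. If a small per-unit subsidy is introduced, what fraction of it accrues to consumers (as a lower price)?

Consumer share = 19/46

For a small subsidy around the equilibrium, the benefit split depends on the relative slopes, which at a point are proportional to the elasticities.
Buyer share = εs/(εs + |εd|) = 1.9/(1.9 + 2.7) = 19/46; seller share = |εd|/(εs + |εd|) = 27/46.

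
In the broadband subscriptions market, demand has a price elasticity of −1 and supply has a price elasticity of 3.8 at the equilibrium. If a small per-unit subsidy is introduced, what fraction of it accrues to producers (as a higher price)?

Producer share = 5/24

For a small subsidy around the equilibrium, the benefit split depends on the relative slopes, which at a point are proportional to the elasticities.
Buyer share = εs/(εs + |εd|) = 3.8/(3.8 + 1) = 19/24; seller share = |εd|/(εs + |εd|) = 5/24.
So producers capture 5/24 of the subsidy.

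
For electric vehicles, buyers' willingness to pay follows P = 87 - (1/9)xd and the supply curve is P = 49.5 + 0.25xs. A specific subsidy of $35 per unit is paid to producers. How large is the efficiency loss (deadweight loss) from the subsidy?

Deadweight loss = 22050/13

Pre-subsidy: 87 - (1/9)x = 49.5 + 0.25x gives x* = 1350/13 and P* = 981/13.
With the subsidy, sellers receive Ps = Pb + 35 for each unit, where Pb is the price buyers pay.
On the curves, Pb = 87 - (1/9)x and Ps = 49.5 + 0.25x; the wedge Ps − Pb = 35 gives 49.5 + 0.25x − (87 - (1/9)x) = 35, so x' = 2610/13.
Then Pb = 87 − (1/9)·(2610/13) = 841/13 and Ps = 49.5 + 0.25·(2610/13) = 1296/13.
The subsidy expands output by 2610/13 − 1350/13 = 1260/13 past the efficient level; on those units the gap between marginal cost and willingness to pay runs from 0 up to 35.
DWL = ½ × 35 × 1260/13 = 22050/13.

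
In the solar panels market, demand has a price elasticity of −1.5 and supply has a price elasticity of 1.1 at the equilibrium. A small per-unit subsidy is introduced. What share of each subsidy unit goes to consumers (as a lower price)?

Consumer share = 11/26

For a small subsidy around the equilibrium, the benefit split depends on the relative slopes, which at a point are proportional to the elasticities.
Buyer share = εs/(εs + |εd|) = 1.1/(1.1 + 1.5) = 11/26; seller share = |εd|/(εs + |εd|) = 15/26.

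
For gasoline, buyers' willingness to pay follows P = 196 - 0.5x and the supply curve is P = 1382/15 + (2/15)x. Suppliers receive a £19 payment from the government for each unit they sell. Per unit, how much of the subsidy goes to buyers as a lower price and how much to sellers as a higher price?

Pre-subsidy: 196 - 0.5x = 1382/15 + (2/15)x gives x* = 164 and P* = 114.
With the subsidy, sellers receive Ps = Pb + 19 for each unit, where Pb is the price buyers pay.
On the curves, Pb = 196 - 0.5x and Ps = 1382/15 + (2/15)x; the wedge Ps − Pb = 19 gives 1382/15 + (2/15)x − (196 - 0.5x) = 19, so x' = 194.
Then Pb = 196 − 0.5·194 = 99 and Ps = 1382/15 + (2/15)·194 = 118.
Buyers' price falls by P* − Pb = 114 − 99 = 15; sellers' price rises by Ps − P* = 118 − 114 = 4.

Buyers gain £15 per unit; sellers gain £4 per unit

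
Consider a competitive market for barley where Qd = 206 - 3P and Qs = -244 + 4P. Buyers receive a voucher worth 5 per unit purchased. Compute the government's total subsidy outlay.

Pre-subsidy: 206 - 3P = -244 + 4P gives P* = 450/7, Q* = 92/7.
With the rebate, buyers effectively pay Pb = Ps − 5, where Ps is the price sellers receive.
Demand in terms of Ps becomes Qd = 206 − 3(Ps − 5) = 221 - 3Ps. Setting this equal to supply: 221 - 3Ps = -244 + 4Ps, so Ps = 465/7.
Buyers pay Pb = 465/7 − 5 = 430/7; Q' = -244 + 4·(465/7) = 152/7.
Government outlay = subsidy × quantity = 5 × 152/7 = 760/7.

Government cost = 760/7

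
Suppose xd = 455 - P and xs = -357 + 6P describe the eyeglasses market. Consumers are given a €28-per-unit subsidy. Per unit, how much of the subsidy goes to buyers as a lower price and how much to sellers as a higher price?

Buyers gain €24 per unit; sellers gain €4 per unit

Pre-subsidy: 455 - P = -357 + 6P gives P* = 116, x* = 339.
With the rebate, buyers effectively pay Pb = Ps − 28, where Ps is the price sellers receive.
Demand in terms of Ps becomes xd = 455 − 1(Ps − 28) = 483 - Ps. Setting this equal to supply: 483 - Ps = -357 + 6Ps, so Ps = 120.
Buyers pay Pb = 120 − 28 = 92; x' = -357 + 6·120 = 363.
Buyers' price falls by P* − Pb = 116 − 92 = 24; sellers' price rises by Ps − P* = 120 − 116 = 4.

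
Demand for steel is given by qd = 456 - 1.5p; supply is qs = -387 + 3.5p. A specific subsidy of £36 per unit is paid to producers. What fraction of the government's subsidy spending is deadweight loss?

Pre-subsidy: 456 - 1.5p = -387 + 3.5p gives p* = 168.6, q* = 203.1.
With the subsidy, sellers receive ps = pb + 36 for each unit, where pb is the price buyers pay.
Supply in terms of pb becomes qs = -387 + 3.5(pb + 36) = -261 + 3.5pb. Setting this equal to demand: 456 - 1.5pb = -261 + 3.5pb, so pb = 143.4.
Sellers receive ps = 143.4 + 36 = 179.4; q' = 456 − 1.5·143.4 = 240.9.
ΔCS = ½(203.1 + 240.9)(168.6 − 143.4) = 5594.4; ΔPS = ½(203.1 + 240.9)(179.4 − 168.6) = 2397.6.
Government spending = 36 × 240.9 = 8672.4.
DWL = ½ × 36 × (240.9 − 203.1) = 680.4; fraction = 680.4 / 8672.4 = 63/803.

DWL / government spending = 63/803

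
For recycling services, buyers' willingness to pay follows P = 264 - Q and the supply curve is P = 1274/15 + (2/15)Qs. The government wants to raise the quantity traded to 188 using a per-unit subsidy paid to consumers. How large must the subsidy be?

At Q = 188, from the demand curve buyers pay Pb = 264 − 1·188 = 76; from the supply curve sellers need Ps = 1274/15 + (2/15)·188 = 110.
The subsidy must fill the gap: s = Ps − Pb = 110 − 76 = 34.

Required subsidy s = 34 per unit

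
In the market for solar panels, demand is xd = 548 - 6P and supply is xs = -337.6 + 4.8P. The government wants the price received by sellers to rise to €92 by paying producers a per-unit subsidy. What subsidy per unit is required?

At a seller price of 92, quantity supplied is -337.6 + 4.8·92 = 104.
Buyers absorb 104 only when they pay Pb with 548 − 6·Pb = 104, i.e. Pb = 74.
s = Ps − Pb = 92 − 74 = 18.

Required subsidy s = €18 per unit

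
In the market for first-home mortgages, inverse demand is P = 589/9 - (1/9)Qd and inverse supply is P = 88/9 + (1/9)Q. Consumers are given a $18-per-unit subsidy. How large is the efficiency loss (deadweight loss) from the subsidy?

Pre-subsidy: 589/9 - (1/9)Q = 88/9 + (1/9)Q gives Q* = 250.5 and P* = 677/18.
With the rebate, buyers effectively pay Pb = Ps − 18, where Ps is the price sellers receive.
On the curves, Pb = 589/9 - (1/9)Q and Ps = 88/9 + (1/9)Q; the wedge Ps − Pb = 18 gives 88/9 + (1/9)Q − (589/9 - (1/9)Q) = 18, so Q' = 331.5.
Then Pb = 589/9 − (1/9)·331.5 = 515/18 and Ps = 88/9 + (1/9)·331.5 = 839/18.
The subsidy expands output by 331.5 − 250.5 = 81 past the efficient level; on those units the gap between marginal cost and willingness to pay runs from 0 up to 18.
DWL = ½ × 18 × 81 = 729.

Deadweight loss = $729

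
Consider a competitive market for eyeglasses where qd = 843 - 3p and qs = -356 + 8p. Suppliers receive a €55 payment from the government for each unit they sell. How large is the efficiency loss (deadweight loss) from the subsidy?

Deadweight loss = €3300

Pre-subsidy: 843 - 3p = -356 + 8p gives p* = 109, q* = 516.
With the subsidy, sellers receive ps = pb + 55 for each unit, where pb is the price buyers pay.
Supply in terms of pb becomes qs = -356 + 8(pb + 55) = 84 + 8pb. Setting this equal to demand: 843 - 3pb = 84 + 8pb, so pb = 69.
Sellers receive ps = 69 + 55 = 124; q' = 843 − 3·69 = 636.
The subsidy expands output by 636 − 516 = 120 past the efficient level; on those units the gap between marginal cost and willingness to pay runs from 0 up to 55.
DWL = ½ × 55 × 120 = 3300.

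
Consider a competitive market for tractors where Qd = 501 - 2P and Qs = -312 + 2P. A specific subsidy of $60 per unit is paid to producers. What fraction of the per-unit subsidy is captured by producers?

Producer share = 0.5

Pre-subsidy: 501 - 2P = -312 + 2P gives P* = 203.25, Q* = 94.5.
With the subsidy, sellers receive Ps = Pb + 60 for each unit, where Pb is the price buyers pay.
Supply in terms of Pb becomes Qs = -312 + 2(Pb + 60) = -192 + 2Pb. Setting this equal to demand: 501 - 2Pb = -192 + 2Pb, so Pb = 173.25.
Sellers receive Ps = 173.25 + 60 = 233.25; Q' = 501 − 2·173.25 = 154.5.
Buyers' price falls by P* − Pb = 203.25 − 173.25 = 30; sellers' price rises by Ps − P* = 233.25 − 203.25 = 30.
So producers capture 30/60 = 0.5 of each unit of subsidy.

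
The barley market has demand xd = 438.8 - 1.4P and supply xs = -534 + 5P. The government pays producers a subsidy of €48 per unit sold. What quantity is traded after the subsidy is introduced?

Pre-subsidy: 438.8 - 1.4P = -534 + 5P gives P* = 152, x* = 226.
With the subsidy, sellers receive Ps = Pb + 48 for each unit, where Pb is the price buyers pay.
Supply in terms of Pb becomes xs = -534 + 5(Pb + 48) = -294 + 5Pb. Setting this equal to demand: 438.8 - 1.4Pb = -294 + 5Pb, so Pb = 114.5.
Sellers receive Ps = 114.5 + 48 = 162.5; x' = 438.8 − 1.4·114.5 = 278.5.

x' = 278.5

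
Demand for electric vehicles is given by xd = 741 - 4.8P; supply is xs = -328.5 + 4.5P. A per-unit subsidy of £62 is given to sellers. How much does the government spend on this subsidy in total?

Government cost = £20646

Pre-subsidy: 741 - 4.8P = -328.5 + 4.5P gives P* = 115, x* = 189.
With the subsidy, sellers receive Ps = Pb + 62 for each unit, where Pb is the price buyers pay.
Supply in terms of Pb becomes xs = -328.5 + 4.5(Pb + 62) = -49.5 + 4.5Pb. Setting this equal to demand: 741 - 4.8Pb = -49.5 + 4.5Pb, so Pb = 85.
Sellers receive Ps = 85 + 62 = 147; x' = 741 − 4.8·85 = 333.
Government outlay = subsidy × quantity = 62 × 333 = 20646.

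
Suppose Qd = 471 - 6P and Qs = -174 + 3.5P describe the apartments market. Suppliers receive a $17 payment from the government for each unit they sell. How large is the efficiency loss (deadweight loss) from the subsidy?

Deadweight loss = 6069/19

Pre-subsidy: 471 - 6P = -174 + 3.5P gives P* = 1290/19, Q* = 1209/19.
With the subsidy, sellers receive Ps = Pb + 17 for each unit, where Pb is the price buyers pay.
Supply in terms of Pb becomes Qs = -174 + 3.5(Pb + 17) = -114.5 + 3.5Pb. Setting this equal to demand: 471 - 6Pb = -114.5 + 3.5Pb, so Pb = 1171/19.
Sellers receive Ps = 1171/19 + 17 = 1494/19; Q' = 471 − 6·(1171/19) = 1923/19.
The subsidy expands output by 1923/19 − 1209/19 = 714/19 past the efficient level; on those units the gap between marginal cost and willingness to pay runs from 0 up to 17.
DWL = ½ × 17 × 714/19 = 6069/19.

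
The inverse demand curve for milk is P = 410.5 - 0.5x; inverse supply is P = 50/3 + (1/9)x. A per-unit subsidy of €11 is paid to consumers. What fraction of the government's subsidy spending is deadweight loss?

DWL / government spending = 33/2429

Pre-subsidy: 410.5 - 0.5x = 50/3 + (1/9)x gives x* = 7089/11 and P* = 971/11.
With the rebate, buyers effectively pay Pb = Ps − 11, where Ps is the price sellers receive.
On the curves, Pb = 410.5 - 0.5x and Ps = 50/3 + (1/9)x; the wedge Ps − Pb = 11 gives 50/3 + (1/9)x − (410.5 - 0.5x) = 11, so x' = 7287/11.
Then Pb = 410.5 − 0.5·(7287/11) = 872/11 and Ps = 50/3 + (1/9)·(7287/11) = 993/11.
ΔCS = ½(7089/11 + 7287/11)(971/11 − 872/11) = 64692/11; ΔPS = ½(7089/11 + 7287/11)(993/11 − 971/11) = 14376/11.
Government spending = 11 × 7287/11 = 7287.
DWL = ½ × 11 × (7287/11 − 7089/11) = 99; fraction = 99 / 7287 = 33/2429.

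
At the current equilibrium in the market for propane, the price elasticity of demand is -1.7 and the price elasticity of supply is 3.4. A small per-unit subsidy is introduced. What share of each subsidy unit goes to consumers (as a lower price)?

Consumer share = 2/3

For a small subsidy around the equilibrium, the benefit split depends on the relative slopes, which at a point are proportional to the elasticities.
Buyer share = εs/(εs + |εd|) = 3.4/(3.4 + 1.7) = 2/3; seller share = |εd|/(εs + |εd|) = 1/3.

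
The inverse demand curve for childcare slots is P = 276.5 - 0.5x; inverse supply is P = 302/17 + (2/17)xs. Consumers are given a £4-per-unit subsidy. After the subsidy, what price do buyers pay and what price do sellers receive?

Pre-subsidy: 276.5 - 0.5x = 302/17 + (2/17)x gives x* = 8797/21 and P* = 1408/21.
With the rebate, buyers effectively pay Pb = Ps − 4, where Ps is the price sellers receive.
On the curves, Pb = 276.5 - 0.5x and Ps = 302/17 + (2/17)x; the wedge Ps − Pb = 4 gives 302/17 + (2/17)x − (276.5 - 0.5x) = 4, so x' = 8933/21.
Then Pb = 276.5 − 0.5·(8933/21) = 1340/21 and Ps = 302/17 + (2/17)·(8933/21) = 1424/21.

Buyers pay 1340/21; sellers receive 1424/21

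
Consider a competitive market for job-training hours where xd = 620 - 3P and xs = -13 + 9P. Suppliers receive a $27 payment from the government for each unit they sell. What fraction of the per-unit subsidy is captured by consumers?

Consumer share = 0.75

Pre-subsidy: 620 - 3P = -13 + 9P gives P* = 52.75, x* = 461.75.
With the subsidy, sellers receive Ps = Pb + 27 for each unit, where Pb is the price buyers pay.
Supply in terms of Pb becomes xs = -13 + 9(Pb + 27) = 230 + 9Pb. Setting this equal to demand: 620 - 3Pb = 230 + 9Pb, so Pb = 32.5.
Sellers receive Ps = 32.5 + 27 = 59.5; x' = 620 − 3·32.5 = 522.5.
Buyers' price falls by P* − Pb = 52.75 − 32.5 = 20.25; sellers' price rises by Ps − P* = 59.5 − 52.75 = 6.75.
So consumers capture 20.25/27 = 0.75 of each unit of subsidy.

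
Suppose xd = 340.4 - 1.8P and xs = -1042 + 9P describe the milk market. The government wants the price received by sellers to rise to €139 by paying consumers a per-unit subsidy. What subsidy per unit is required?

Required subsidy s = €66 per unit

At a seller price of 139, quantity supplied is -1042 + 9·139 = 209.
Buyers absorb 209 only when they pay Pb with 340.4 − 1.8·Pb = 209, i.e. Pb = 73.
s = Ps − Pb = 139 − 73 = 66.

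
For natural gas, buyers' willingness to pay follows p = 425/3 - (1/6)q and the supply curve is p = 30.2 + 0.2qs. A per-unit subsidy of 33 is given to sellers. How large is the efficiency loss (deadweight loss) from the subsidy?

Deadweight loss = 1485

Pre-subsidy: 425/3 - (1/6)q = 30.2 + 0.2q gives q* = 304 and p* = 91.
With the subsidy, sellers receive ps = pb + 33 for each unit, where pb is the price buyers pay.
On the curves, pb = 425/3 - (1/6)q and ps = 30.2 + 0.2q; the wedge ps − pb = 33 gives 30.2 + 0.2q − (425/3 - (1/6)q) = 33, so q' = 394.
Then pb = 425/3 − (1/6)·394 = 76 and ps = 30.2 + 0.2·394 = 109.
The subsidy expands output by 394 − 304 = 90 past the efficient level; on those units the gap between marginal cost and willingness to pay runs from 0 up to 33.
DWL = ½ × 33 × 90 = 1485.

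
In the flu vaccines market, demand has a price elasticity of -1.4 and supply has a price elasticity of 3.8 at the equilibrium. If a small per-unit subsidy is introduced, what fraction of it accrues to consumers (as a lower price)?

For a small subsidy around the equilibrium, the benefit split depends on the relative slopes, which at a point are proportional to the elasticities.
Buyer share = εs/(εs + |εd|) = 3.8/(3.8 + 1.4) = 19/26; seller share = |εd|/(εs + |εd|) = 7/26.

Consumer share = 19/26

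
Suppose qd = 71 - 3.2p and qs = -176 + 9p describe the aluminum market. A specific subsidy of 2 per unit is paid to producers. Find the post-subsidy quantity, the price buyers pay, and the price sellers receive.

q' = 667/61; buyers pay 1145/61; sellers receive 1267/61

Pre-subsidy: 71 - 3.2p = -176 + 9p gives p* = 1235/61, q* = 379/61.
With the subsidy, sellers receive ps = pb + 2 for each unit, where pb is the price buyers pay.
Supply in terms of pb becomes qs = -176 + 9(pb + 2) = -158 + 9pb. Setting this equal to demand: 71 - 3.2pb = -158 + 9pb, so pb = 1145/61.
Sellers receive ps = 1145/61 + 2 = 1267/61; q' = 71 − 3.2·(1145/61) = 667/61.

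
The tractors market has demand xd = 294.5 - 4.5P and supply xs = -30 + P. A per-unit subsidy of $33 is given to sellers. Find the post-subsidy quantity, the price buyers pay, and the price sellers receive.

x' = 56; buyers pay $53; sellers receive $86

Pre-subsidy: 294.5 - 4.5P = -30 + P gives P* = 59, x* = 29.
With the subsidy, sellers receive Ps = Pb + 33 for each unit, where Pb is the price buyers pay.
Supply in terms of Pb becomes xs = -30 + 1(Pb + 33) = 3 + Pb. Setting this equal to demand: 294.5 - 4.5Pb = 3 + Pb, so Pb = 53.
Sellers receive Ps = 53 + 33 = 86; x' = 294.5 − 4.5·53 = 56.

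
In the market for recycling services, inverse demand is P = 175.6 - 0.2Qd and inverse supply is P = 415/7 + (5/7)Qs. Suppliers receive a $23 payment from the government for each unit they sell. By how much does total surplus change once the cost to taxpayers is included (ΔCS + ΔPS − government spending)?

Net change in total surplus = -$289.296875

Pre-subsidy: 175.6 - 0.2Q = 415/7 + (5/7)Q gives Q* = 127.21875 and P* = 150.15625.
With the subsidy, sellers receive Ps = Pb + 23 for each unit, where Pb is the price buyers pay.
On the curves, Pb = 175.6 - 0.2Q and Ps = 415/7 + (5/7)Q; the wedge Ps − Pb = 23 gives 415/7 + (5/7)Q − (175.6 - 0.2Q) = 23, so Q' = 152.375.
Then Pb = 175.6 − 0.2·152.375 = 145.125 and Ps = 415/7 + (5/7)·152.375 = 168.125.
ΔCS = ½(127.21875 + 152.375)(150.15625 − 145.125) = 703.35302734375; ΔPS = ½(127.21875 + 152.375)(168.125 − 150.15625) = 2511.97509765625.
Government spending = 23 × 152.375 = 3504.625.
Net change = 703.35302734375 + 2511.97509765625 − 3504.625 = -289.296875. The loss equals the DWL triangle ½·23·25.15625.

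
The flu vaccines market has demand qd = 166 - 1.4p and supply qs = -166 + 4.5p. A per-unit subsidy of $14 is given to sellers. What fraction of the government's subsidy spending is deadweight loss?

Pre-subsidy: 166 - 1.4p = -166 + 4.5p gives p* = 3320/59, q* = 5146/59.
With the subsidy, sellers receive ps = pb + 14 for each unit, where pb is the price buyers pay.
Supply in terms of pb becomes qs = -166 + 4.5(pb + 14) = -103 + 4.5pb. Setting this equal to demand: 166 - 1.4pb = -103 + 4.5pb, so pb = 2690/59.
Sellers receive ps = 2690/59 + 14 = 3516/59; q' = 166 − 1.4·(2690/59) = 6028/59.
ΔCS = ½(5146/59 + 6028/59)(3320/59 − 2690/59) = 3519810/3481; ΔPS = ½(5146/59 + 6028/59)(3516/59 − 3320/59) = 1095052/3481.
Government spending = 14 × 6028/59 = 84392/59.
DWL = ½ × 14 × (6028/59 − 5146/59) = 6174/59; fraction = (6174/59) / (84392/59) = 441/6028.

DWL / government spending = 441/6028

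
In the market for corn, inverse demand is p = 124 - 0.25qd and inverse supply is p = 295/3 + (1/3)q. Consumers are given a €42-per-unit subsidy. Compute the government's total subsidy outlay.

Government cost = €4872

Pre-subsidy: 124 - 0.25q = 295/3 + (1/3)q gives q* = 44 and p* = 113.
With the rebate, buyers effectively pay pb = ps − 42, where ps is the price sellers receive.
On the curves, pb = 124 - 0.25q and ps = 295/3 + (1/3)q; the wedge ps − pb = 42 gives 295/3 + (1/3)q − (124 - 0.25q) = 42, so q' = 116.
Then pb = 124 − 0.25·116 = 95 and ps = 295/3 + (1/3)·116 = 137.
Government outlay = subsidy × quantity = 42 × 116 = 4872.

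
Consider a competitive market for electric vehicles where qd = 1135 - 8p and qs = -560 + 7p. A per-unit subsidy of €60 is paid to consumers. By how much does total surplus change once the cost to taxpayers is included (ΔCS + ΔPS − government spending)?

Pre-subsidy: 1135 - 8p = -560 + 7p gives p* = 113, q* = 231.
With the rebate, buyers effectively pay pb = ps − 60, where ps is the price sellers receive.
Demand in terms of ps becomes qd = 1135 − 8(ps − 60) = 1615 - 8ps. Setting this equal to supply: 1615 - 8ps = -560 + 7ps, so ps = 145.
Buyers pay pb = 145 − 60 = 85; q' = -560 + 7·145 = 455.
ΔCS = ½(231 + 455)(113 − 85) = 9604; ΔPS = ½(231 + 455)(145 − 113) = 10976.
Government spending = 60 × 455 = 27300.
Net change = 9604 + 10976 − 27300 = -6720. The loss equals the DWL triangle ½·60·224.

Net change in total surplus = -€6720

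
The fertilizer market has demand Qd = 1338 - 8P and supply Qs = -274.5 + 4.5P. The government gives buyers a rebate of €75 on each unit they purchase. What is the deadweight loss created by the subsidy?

Deadweight loss = €8100

Pre-subsidy: 1338 - 8P = -274.5 + 4.5P gives P* = 129, Q* = 306.
With the rebate, buyers effectively pay Pb = Ps − 75, where Ps is the price sellers receive.
Demand in terms of Ps becomes Qd = 1338 − 8(Ps − 75) = 1938 - 8Ps. Setting this equal to supply: 1938 - 8Ps = -274.5 + 4.5Ps, so Ps = 177.
Buyers pay Pb = 177 − 75 = 102; Q' = -274.5 + 4.5·177 = 522.
The subsidy expands output by 522 − 306 = 216 past the efficient level; on those units the gap between marginal cost and willingness to pay runs from 0 up to 75.
DWL = ½ × 75 × 216 = 8100.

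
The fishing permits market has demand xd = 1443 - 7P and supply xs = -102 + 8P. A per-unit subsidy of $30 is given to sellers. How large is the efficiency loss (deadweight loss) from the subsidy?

Deadweight loss = $1680

Pre-subsidy: 1443 - 7P = -102 + 8P gives P* = 103, x* = 722.
With the subsidy, sellers receive Ps = Pb + 30 for each unit, where Pb is the price buyers pay.
Supply in terms of Pb becomes xs = -102 + 8(Pb + 30) = 138 + 8Pb. Setting this equal to demand: 1443 - 7Pb = 138 + 8Pb, so Pb = 87.
Sellers receive Ps = 87 + 30 = 117; x' = 1443 − 7·87 = 834.
The subsidy expands output by 834 − 722 = 112 past the efficient level; on those units the gap between marginal cost and willingness to pay runs from 0 up to 30.
DWL = ½ × 30 × 112 = 1680.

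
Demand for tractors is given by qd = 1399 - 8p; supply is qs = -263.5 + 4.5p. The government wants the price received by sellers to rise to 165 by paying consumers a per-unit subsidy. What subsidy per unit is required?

At a seller price of 165, quantity supplied is -263.5 + 4.5·165 = 479.
Buyers absorb 479 only when they pay pb with 1399 − 8·pb = 479, i.e. pb = 115.
s = ps − pb = 165 − 115 = 50.

Required subsidy s = 50 per unit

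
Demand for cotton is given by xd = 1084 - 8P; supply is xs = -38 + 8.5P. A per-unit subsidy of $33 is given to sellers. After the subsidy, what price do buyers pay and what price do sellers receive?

Pre-subsidy: 1084 - 8P = -38 + 8.5P gives P* = 68, x* = 540.
With the subsidy, sellers receive Ps = Pb + 33 for each unit, where Pb is the price buyers pay.
Supply in terms of Pb becomes xs = -38 + 8.5(Pb + 33) = 242.5 + 8.5Pb. Setting this equal to demand: 1084 - 8Pb = 242.5 + 8.5Pb, so Pb = 51.
Sellers receive Ps = 51 + 33 = 84; x' = 1084 − 8·51 = 676.

Buyers pay $51; sellers receive $84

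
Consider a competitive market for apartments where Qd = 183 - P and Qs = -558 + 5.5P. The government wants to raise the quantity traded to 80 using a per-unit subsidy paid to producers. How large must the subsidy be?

At Q = 80, invert demand for the buyer price: Pb = (183 − 80)/1 = 103; invert supply for the seller price: Ps = (80 − (-558))/5.5 = 116.
The subsidy must fill the gap: s = Ps − Pb = 116 − 103 = 13.

Required subsidy s = 13 per unit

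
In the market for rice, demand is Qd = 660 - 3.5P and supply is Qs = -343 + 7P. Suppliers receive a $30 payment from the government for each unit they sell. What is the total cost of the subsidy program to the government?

Government cost = $11870

Pre-subsidy: 660 - 3.5P = -343 + 7P gives P* = 2006/21, Q* = 977/3.
With the subsidy, sellers receive Ps = Pb + 30 for each unit, where Pb is the price buyers pay.
Supply in terms of Pb becomes Qs = -343 + 7(Pb + 30) = -133 + 7Pb. Setting this equal to demand: 660 - 3.5Pb = -133 + 7Pb, so Pb = 1586/21.
Sellers receive Ps = 1586/21 + 30 = 2216/21; Q' = 660 − 3.5·(1586/21) = 1187/3.
Government outlay = subsidy × quantity = 30 × 1187/3 = 11870.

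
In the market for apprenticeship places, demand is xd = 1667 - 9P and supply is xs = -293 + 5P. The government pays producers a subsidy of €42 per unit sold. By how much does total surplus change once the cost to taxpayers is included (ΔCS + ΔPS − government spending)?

Pre-subsidy: 1667 - 9P = -293 + 5P gives P* = 140, x* = 407.
With the subsidy, sellers receive Ps = Pb + 42 for each unit, where Pb is the price buyers pay.
Supply in terms of Pb becomes xs = -293 + 5(Pb + 42) = -83 + 5Pb. Setting this equal to demand: 1667 - 9Pb = -83 + 5Pb, so Pb = 125.
Sellers receive Ps = 125 + 42 = 167; x' = 1667 − 9·125 = 542.
ΔCS = ½(407 + 542)(140 − 125) = 7117.5; ΔPS = ½(407 + 542)(167 − 140) = 12811.5.
Government spending = 42 × 542 = 22764.
Net change = 7117.5 + 12811.5 − 22764 = -2835. The loss equals the DWL triangle ½·42·135.

Net change in total surplus = -€2835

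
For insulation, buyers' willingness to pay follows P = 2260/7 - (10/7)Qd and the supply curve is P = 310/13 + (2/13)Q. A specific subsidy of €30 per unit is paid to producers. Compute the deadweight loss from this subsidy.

Pre-subsidy: 2260/7 - (10/7)Q = 310/13 + (2/13)Q gives Q* = 4535/24 and P* = 635/12.
With the subsidy, sellers receive Ps = Pb + 30 for each unit, where Pb is the price buyers pay.
On the curves, Pb = 2260/7 - (10/7)Q and Ps = 310/13 + (2/13)Q; the wedge Ps − Pb = 30 gives 310/13 + (2/13)Q − (2260/7 - (10/7)Q) = 30, so Q' = 2495/12.
Then Pb = 2260/7 − (10/7)·(2495/12) = 155/6 and Ps = 310/13 + (2/13)·(2495/12) = 335/6.
The subsidy expands output by 2495/12 − 4535/24 = 455/24 past the efficient level; on those units the gap between marginal cost and willingness to pay runs from 0 up to 30.
DWL = ½ × 30 × 455/24 = 284.375.

Deadweight loss = €284.375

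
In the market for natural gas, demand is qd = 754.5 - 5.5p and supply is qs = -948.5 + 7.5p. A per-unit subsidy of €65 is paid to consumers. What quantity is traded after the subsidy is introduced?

q' = 240.25

Pre-subsidy: 754.5 - 5.5p = -948.5 + 7.5p gives p* = 131, q* = 34.
With the rebate, buyers effectively pay pb = ps − 65, where ps is the price sellers receive.
Demand in terms of ps becomes qd = 754.5 − 5.5(ps − 65) = 1112 - 5.5ps. Setting this equal to supply: 1112 - 5.5ps = -948.5 + 7.5ps, so ps = 158.5.
Buyers pay pb = 158.5 − 65 = 93.5; q' = -948.5 + 7.5·158.5 = 240.25.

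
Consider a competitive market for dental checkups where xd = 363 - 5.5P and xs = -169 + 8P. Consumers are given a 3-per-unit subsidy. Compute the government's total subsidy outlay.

Pre-subsidy: 363 - 5.5P = -169 + 8P gives P* = 1064/27, x* = 3949/27.
With the rebate, buyers effectively pay Pb = Ps − 3, where Ps is the price sellers receive.
Demand in terms of Ps becomes xd = 363 − 5.5(Ps − 3) = 379.5 - 5.5Ps. Setting this equal to supply: 379.5 - 5.5Ps = -169 + 8Ps, so Ps = 1097/27.
Buyers pay Pb = 1097/27 − 3 = 1016/27; x' = -169 + 8·(1097/27) = 4213/27.
Government outlay = subsidy × quantity = 3 × 4213/27 = 4213/9.

Government cost = 4213/9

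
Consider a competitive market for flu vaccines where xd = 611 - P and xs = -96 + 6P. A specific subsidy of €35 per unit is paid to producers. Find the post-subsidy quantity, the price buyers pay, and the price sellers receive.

Pre-subsidy: 611 - P = -96 + 6P gives P* = 101, x* = 510.
With the subsidy, sellers receive Ps = Pb + 35 for each unit, where Pb is the price buyers pay.
Supply in terms of Pb becomes xs = -96 + 6(Pb + 35) = 114 + 6Pb. Setting this equal to demand: 611 - Pb = 114 + 6Pb, so Pb = 71.
Sellers receive Ps = 71 + 35 = 106; x' = 611 − 1·71 = 540.

x' = 540; buyers pay €71; sellers receive €106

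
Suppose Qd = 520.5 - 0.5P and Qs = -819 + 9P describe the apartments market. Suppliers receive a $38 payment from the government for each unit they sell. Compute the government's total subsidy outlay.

Government cost = $17784

Pre-subsidy: 520.5 - 0.5P = -819 + 9P gives P* = 141, Q* = 450.
With the subsidy, sellers receive Ps = Pb + 38 for each unit, where Pb is the price buyers pay.
Supply in terms of Pb becomes Qs = -819 + 9(Pb + 38) = -477 + 9Pb. Setting this equal to demand: 520.5 - 0.5Pb = -477 + 9Pb, so Pb = 105.
Sellers receive Ps = 105 + 38 = 143; Q' = 520.5 − 0.5·105 = 468.
Government outlay = subsidy × quantity = 38 × 468 = 17784.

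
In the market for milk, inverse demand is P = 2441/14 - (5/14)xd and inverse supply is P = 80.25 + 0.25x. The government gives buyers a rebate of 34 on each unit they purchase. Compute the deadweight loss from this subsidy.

Deadweight loss = 952

Pre-subsidy: 2441/14 - (5/14)x = 80.25 + 0.25x gives x* = 155 and P* = 119.
With the rebate, buyers effectively pay Pb = Ps − 34, where Ps is the price sellers receive.
On the curves, Pb = 2441/14 - (5/14)x and Ps = 80.25 + 0.25x; the wedge Ps − Pb = 34 gives 80.25 + 0.25x − (2441/14 - (5/14)x) = 34, so x' = 211.
Then Pb = 2441/14 − (5/14)·211 = 99 and Ps = 80.25 + 0.25·211 = 133.
The subsidy expands output by 211 − 155 = 56 past the efficient level; on those units the gap between marginal cost and willingness to pay runs from 0 up to 34.
DWL = ½ × 34 × 56 = 952.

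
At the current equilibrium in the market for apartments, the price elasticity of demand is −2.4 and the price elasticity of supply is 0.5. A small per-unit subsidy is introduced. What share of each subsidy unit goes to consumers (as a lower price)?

For a small subsidy around the equilibrium, the benefit split depends on the relative slopes, which at a point are proportional to the elasticities.
Buyer share = εs/(εs + |εd|) = 0.5/(0.5 + 2.4) = 5/29; seller share = |εd|/(εs + |εd|) = 24/29.

Consumer share = 5/29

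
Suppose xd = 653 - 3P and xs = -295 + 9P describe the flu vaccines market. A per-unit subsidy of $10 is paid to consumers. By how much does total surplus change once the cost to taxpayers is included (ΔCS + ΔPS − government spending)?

Pre-subsidy: 653 - 3P = -295 + 9P gives P* = 79, x* = 416.
With the rebate, buyers effectively pay Pb = Ps − 10, where Ps is the price sellers receive.
Demand in terms of Ps becomes xd = 653 − 3(Ps − 10) = 683 - 3Ps. Setting this equal to supply: 683 - 3Ps = -295 + 9Ps, so Ps = 81.5.
Buyers pay Pb = 81.5 − 10 = 71.5; x' = -295 + 9·81.5 = 438.5.
ΔCS = ½(416 + 438.5)(79 − 71.5) = 3204.375; ΔPS = ½(416 + 438.5)(81.5 − 79) = 1068.125.
Government spending = 10 × 438.5 = 4385.
Net change = 3204.375 + 1068.125 − 4385 = -112.5. The loss equals the DWL triangle ½·10·22.5.

Net change in total surplus = -$112.5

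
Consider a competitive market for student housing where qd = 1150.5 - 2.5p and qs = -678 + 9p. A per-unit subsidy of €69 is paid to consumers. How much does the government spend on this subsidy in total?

Pre-subsidy: 1150.5 - 2.5p = -678 + 9p gives p* = 159, q* = 753.
With the rebate, buyers effectively pay pb = ps − 69, where ps is the price sellers receive.
Demand in terms of ps becomes qd = 1150.5 − 2.5(ps − 69) = 1323 - 2.5ps. Setting this equal to supply: 1323 - 2.5ps = -678 + 9ps, so ps = 174.
Buyers pay pb = 174 − 69 = 105; q' = -678 + 9·174 = 888.
Government outlay = subsidy × quantity = 69 × 888 = 61272.

Government cost = €61272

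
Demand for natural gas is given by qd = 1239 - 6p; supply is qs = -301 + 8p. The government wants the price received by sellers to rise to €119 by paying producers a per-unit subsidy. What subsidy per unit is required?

Required subsidy s = €21 per unit

At a seller price of 119, quantity supplied is -301 + 8·119 = 651.
Buyers absorb 651 only when they pay pb with 1239 − 6·pb = 651, i.e. pb = 98.
s = ps − pb = 119 − 98 = 21.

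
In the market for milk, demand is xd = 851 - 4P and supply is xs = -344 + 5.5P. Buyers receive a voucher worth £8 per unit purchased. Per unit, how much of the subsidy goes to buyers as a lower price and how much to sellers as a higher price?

Buyers gain 88/19 per unit; sellers gain 64/19 per unit

Pre-subsidy: 851 - 4P = -344 + 5.5P gives P* = 2390/19, x* = 6609/19.
With the rebate, buyers effectively pay Pb = Ps − 8, where Ps is the price sellers receive.
Demand in terms of Ps becomes xd = 851 − 4(Ps − 8) = 883 - 4Ps. Setting this equal to supply: 883 - 4Ps = -344 + 5.5Ps, so Ps = 2454/19.
Buyers pay Pb = 2454/19 − 8 = 2302/19; x' = -344 + 5.5·(2454/19) = 6961/19.
Buyers' price falls by P* − Pb = 2390/19 − 2302/19 = 88/19; sellers' price rises by Ps − P* = 2454/19 − 2390/19 = 64/19.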